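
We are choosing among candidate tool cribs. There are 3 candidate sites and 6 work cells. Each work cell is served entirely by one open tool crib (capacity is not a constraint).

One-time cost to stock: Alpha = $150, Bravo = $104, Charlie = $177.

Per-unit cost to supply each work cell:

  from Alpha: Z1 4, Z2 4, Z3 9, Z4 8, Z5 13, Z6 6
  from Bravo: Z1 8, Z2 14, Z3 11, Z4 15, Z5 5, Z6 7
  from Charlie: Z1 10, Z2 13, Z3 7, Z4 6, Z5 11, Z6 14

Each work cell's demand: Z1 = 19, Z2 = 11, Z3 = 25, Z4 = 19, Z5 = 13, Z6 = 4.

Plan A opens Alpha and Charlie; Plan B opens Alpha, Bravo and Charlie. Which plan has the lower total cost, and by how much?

Plan A is cheaper by 26.

Plan A: {Alpha, Charlie}: Z1→Alpha 4·19=76, Z2→Alpha 4·11=44, Z3→Charlie 7·25=175, Z4→Charlie 6·19=114, Z5→Charlie 11·13=143, Z6→Alpha 6·4=24. Service 576; fixed 327; total 903.
Plan B: {Alpha, Bravo, Charlie}: Z1→Alpha 4·19=76, Z2→Alpha 4·11=44, Z3→Charlie 7·25=175, Z4→Charlie 6·19=114, Z5→Bravo 5·13=65, Z6→Alpha 6·4=24. Service 498; fixed 431; total 929.
Difference: |903 − 929| = 26.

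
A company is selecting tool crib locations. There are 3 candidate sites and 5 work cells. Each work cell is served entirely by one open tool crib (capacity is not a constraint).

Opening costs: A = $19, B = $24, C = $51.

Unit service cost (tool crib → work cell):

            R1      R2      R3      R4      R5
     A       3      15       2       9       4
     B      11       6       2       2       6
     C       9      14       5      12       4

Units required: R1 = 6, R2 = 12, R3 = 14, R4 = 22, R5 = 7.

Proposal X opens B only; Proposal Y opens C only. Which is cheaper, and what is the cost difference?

Proposal X is cheaper by 359.

Proposal X: {B}: R1→B 11·6=66, R2→B 6·12=72, R3→B 2·14=28, R4→B 2·22=44, R5→B 6·7=42. Service 252; fixed 24; total 276.
Proposal Y: {C}: R1→C 9·6=54, R2→C 14·12=168, R3→C 5·14=70, R4→C 12·22=264, R5→C 4·7=28. Service 584; fixed 51; total 635.
Difference: |276 − 635| = 359.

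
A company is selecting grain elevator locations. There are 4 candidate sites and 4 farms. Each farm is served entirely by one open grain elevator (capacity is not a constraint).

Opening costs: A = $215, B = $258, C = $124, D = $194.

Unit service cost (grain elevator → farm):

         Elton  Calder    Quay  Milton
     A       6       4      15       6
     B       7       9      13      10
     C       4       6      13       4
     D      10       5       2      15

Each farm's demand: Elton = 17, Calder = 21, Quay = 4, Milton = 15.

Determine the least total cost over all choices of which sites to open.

Minimum total cost: 430

For any fixed open set, each farm goes to its cheapest open site; total = fixed + service.
{C}: Elton→C 4·17=68, Calder→C 6·21=126, Quay→C 13·4=52, Milton→C 4·15=60. Service 306; fixed 124; total 430.
{A}: Elton→A 6·17=102, Calder→A 4·21=84, Quay→A 15·4=60, Milton→A 6·15=90. Service 336; fixed 215; total 551.
{C, D}: service 241 + fixed 318 = 559
{A, B, C, D}: service 220 + fixed 791 = 1011
(All 15 nonempty subsets were checked; C only is lowest.)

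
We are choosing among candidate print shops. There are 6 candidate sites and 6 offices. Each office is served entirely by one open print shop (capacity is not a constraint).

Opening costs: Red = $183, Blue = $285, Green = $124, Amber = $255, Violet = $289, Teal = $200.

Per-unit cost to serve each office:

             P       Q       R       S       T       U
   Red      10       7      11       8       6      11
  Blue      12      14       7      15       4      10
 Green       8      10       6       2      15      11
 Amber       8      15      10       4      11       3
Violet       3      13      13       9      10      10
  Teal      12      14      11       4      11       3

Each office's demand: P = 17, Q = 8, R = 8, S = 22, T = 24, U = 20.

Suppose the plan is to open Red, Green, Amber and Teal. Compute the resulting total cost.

Each office is assigned to its cheapest site among the open ones.
{Red, Green, Amber, Teal}: P→Green 8·17=136, Q→Red 7·8=56, R→Green 6·8=48, S→Green 2·22=44, T→Red 6·24=144, U→Amber 3·20=60. Service 488; fixed 762; total 1250.

Total cost: 1250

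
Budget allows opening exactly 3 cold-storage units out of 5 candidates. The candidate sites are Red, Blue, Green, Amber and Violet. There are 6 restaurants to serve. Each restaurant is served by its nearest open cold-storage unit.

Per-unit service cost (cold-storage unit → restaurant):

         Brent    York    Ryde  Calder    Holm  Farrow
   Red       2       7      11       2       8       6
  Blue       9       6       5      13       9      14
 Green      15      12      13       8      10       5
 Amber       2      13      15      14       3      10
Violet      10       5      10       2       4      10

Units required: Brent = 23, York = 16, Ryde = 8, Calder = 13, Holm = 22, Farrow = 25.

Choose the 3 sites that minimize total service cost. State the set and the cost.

With exactly 3 open, each restaurant uses its cheapest among the chosen.
{Green, Amber, Violet}: Brent→Amber 2·23=46, York→Violet 5·16=80, Ryde→Violet 10·8=80, Calder→Violet 2·13=26, Holm→Amber 3·22=66, Farrow→Green 5·25=125. Service cost 423.
{Red, Blue, Amber}: service cost 424
{Red, Blue, Violet}: service cost 430
Among all 10 size-3 choices, {Green, Amber, Violet} is lowest.

Choose Green, Amber and Violet; total service cost 423.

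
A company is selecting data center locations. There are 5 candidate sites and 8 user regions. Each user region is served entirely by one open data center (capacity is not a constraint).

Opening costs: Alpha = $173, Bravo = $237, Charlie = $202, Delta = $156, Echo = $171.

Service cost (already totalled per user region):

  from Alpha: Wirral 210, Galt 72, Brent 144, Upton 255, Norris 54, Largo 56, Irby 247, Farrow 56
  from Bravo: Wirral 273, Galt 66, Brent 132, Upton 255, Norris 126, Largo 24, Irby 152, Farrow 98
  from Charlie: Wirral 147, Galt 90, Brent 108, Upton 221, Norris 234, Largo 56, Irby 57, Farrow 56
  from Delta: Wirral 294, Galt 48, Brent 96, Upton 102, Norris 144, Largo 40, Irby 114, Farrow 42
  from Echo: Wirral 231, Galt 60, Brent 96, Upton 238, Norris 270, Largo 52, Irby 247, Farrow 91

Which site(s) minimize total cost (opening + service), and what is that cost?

For any fixed open set, each user region goes to its cheapest open site; total = fixed + service.
{Charlie, Delta}: Wirral→Charlie 147, Galt→Delta 48, Brent→Delta 96, Upton→Delta 102, Norris→Delta 144, Largo→Delta 40, Irby→Charlie 57, Farrow→Delta 42. Service 676; fixed 358; total 1034.
{Alpha, Delta}: service 706 + fixed 329 = 1035
{Delta}: Wirral→Delta 294, Galt→Delta 48, Brent→Delta 96, Upton→Delta 102, Norris→Delta 144, Largo→Delta 40, Irby→Delta 114, Farrow→Delta 42. Service 880; fixed 156; total 1036.
{Alpha, Bravo, Charlie, Delta, Echo}: Wirral→Charlie 147, Galt→Delta 48, Brent→Delta 96, Upton→Delta 102, Norris→Alpha 54, Largo→Bravo 24, Irby→Charlie 57, Farrow→Delta 42. Service 570; fixed 939; total 1509.
No other subset beats 1034.

Open Charlie and Delta; minimum total cost 1034.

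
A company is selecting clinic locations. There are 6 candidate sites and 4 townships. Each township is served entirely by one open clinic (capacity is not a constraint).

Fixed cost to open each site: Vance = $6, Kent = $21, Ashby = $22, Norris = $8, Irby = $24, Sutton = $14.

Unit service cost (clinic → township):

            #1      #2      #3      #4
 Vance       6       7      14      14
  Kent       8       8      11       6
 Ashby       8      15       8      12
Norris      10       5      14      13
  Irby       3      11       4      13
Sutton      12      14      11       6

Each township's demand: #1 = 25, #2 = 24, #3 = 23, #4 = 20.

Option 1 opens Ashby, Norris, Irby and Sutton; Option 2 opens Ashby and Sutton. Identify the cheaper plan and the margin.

Option 1: {Ashby, Norris, Irby, Sutton}: #1→Irby 3·25=75, #2→Norris 5·24=120, #3→Irby 4·23=92, #4→Sutton 6·20=120. Service 407; fixed 68; total 475.
Option 2: {Ashby, Sutton}: #1→Ashby 8·25=200, #2→Sutton 14·24=336, #3→Ashby 8·23=184, #4→Sutton 6·20=120. Service 840; fixed 36; total 876.
Difference: |475 − 876| = 401.

Option 1 is cheaper by 401.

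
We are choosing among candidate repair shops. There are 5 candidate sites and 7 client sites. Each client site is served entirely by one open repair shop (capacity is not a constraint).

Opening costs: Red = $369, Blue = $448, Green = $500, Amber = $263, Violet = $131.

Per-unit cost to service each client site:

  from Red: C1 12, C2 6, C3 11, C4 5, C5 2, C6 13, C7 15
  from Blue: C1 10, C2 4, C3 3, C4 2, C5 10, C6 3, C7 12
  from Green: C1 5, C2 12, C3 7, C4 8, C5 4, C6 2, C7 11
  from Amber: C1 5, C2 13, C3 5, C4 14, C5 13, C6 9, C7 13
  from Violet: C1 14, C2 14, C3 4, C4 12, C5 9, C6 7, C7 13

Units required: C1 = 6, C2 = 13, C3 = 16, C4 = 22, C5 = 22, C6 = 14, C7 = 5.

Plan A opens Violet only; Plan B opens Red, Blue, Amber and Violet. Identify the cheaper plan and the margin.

Plan A is cheaper by 445.

Plan A: {Violet}: C1→Violet 14·6=84, C2→Violet 14·13=182, C3→Violet 4·16=64, C4→Violet 12·22=264, C5→Violet 9·22=198, C6→Violet 7·14=98, C7→Violet 13·5=65. Service 955; fixed 131; total 1086.
Plan B: {Red, Blue, Amber, Violet}: C1→Amber 5·6=30, C2→Blue 4·13=52, C3→Blue 3·16=48, C4→Blue 2·22=44, C5→Red 2·22=44, C6→Blue 3·14=42, C7→Blue 12·5=60. Service 320; fixed 1211; total 1531.
Difference: |1086 − 1531| = 445.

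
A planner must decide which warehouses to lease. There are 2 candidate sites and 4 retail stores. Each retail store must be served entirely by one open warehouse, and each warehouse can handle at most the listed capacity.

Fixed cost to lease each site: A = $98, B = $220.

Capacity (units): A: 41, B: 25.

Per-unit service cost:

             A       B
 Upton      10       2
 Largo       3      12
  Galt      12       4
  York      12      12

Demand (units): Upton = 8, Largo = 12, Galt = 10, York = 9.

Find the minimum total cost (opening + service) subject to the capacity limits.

Open {A}: Upton→A 10·8=80, Largo→A 3·12=36, Galt→A 12·10=120, York→A 12·9=108.
Loads: A carries 39/41. Service 344; fixed 98; total 442.
Next best feasible plan costs 518.

Minimum total cost: 442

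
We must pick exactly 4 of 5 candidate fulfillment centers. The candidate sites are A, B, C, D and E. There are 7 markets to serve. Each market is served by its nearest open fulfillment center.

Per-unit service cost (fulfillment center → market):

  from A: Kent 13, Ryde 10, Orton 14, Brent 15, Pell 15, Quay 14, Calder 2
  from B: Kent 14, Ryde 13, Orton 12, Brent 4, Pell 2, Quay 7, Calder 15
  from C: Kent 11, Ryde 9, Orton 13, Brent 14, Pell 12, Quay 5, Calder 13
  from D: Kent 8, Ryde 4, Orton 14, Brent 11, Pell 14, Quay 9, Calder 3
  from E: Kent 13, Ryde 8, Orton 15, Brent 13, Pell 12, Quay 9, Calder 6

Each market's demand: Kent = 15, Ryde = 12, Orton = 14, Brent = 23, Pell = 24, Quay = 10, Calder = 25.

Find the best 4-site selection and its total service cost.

With exactly 4 open, each market uses its cheapest among the chosen.
{A, B, C, D}: Kent→D 8·15=120, Ryde→D 4·12=48, Orton→B 12·14=168, Brent→B 4·23=92, Pell→B 2·24=48, Quay→C 5·10=50, Calder→A 2·25=50. Service cost 576.
{A, B, D, E}: service cost 596
{B, C, D, E}: service cost 601
Among all 5 size-4 choices, {A, B, C, D} is lowest.

Choose A, B, C and D; total service cost 576.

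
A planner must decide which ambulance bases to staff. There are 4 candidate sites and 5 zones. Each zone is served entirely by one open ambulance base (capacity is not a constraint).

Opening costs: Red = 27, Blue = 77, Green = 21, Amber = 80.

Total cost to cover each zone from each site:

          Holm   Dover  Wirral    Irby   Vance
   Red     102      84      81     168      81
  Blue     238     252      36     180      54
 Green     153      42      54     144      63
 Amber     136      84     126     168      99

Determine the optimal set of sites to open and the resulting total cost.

For any fixed open set, each zone goes to its cheapest open site; total = fixed + service.
{Red, Green}: Holm→Red 102, Dover→Green 42, Wirral→Green 54, Irby→Green 144, Vance→Green 63. Service 405; fixed 48; total 453.
{Green}: service 456 + fixed 21 = 477
{Red, Blue, Green}: Holm→Red 102, Dover→Green 42, Wirral→Blue 36, Irby→Green 144, Vance→Blue 54. Service 378; fixed 125; total 503.
{Red, Blue, Green, Amber}: Holm→Red 102, Dover→Green 42, Wirral→Blue 36, Irby→Green 144, Vance→Blue 54. Service 378; fixed 205; total 583.
(All 15 nonempty subsets were checked; Red and Green is lowest.)

Open Red and Green; minimum total cost 453.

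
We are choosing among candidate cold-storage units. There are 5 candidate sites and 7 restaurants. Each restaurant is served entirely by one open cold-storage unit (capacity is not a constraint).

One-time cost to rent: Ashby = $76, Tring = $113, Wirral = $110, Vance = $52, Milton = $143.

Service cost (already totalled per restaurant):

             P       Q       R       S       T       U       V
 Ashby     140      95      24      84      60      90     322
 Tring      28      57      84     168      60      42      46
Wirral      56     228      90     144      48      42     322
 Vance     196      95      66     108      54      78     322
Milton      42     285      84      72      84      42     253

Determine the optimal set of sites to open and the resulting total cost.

For any fixed open set, each restaurant goes to its cheapest open site; total = fixed + service.
{Ashby, Tring}: P→Tring 28, Q→Tring 57, R→Ashby 24, S→Ashby 84, T→Ashby 60, U→Tring 42, V→Tring 46. Service 341; fixed 189; total 530.
{Tring, Vance}: P→Tring 28, Q→Tring 57, R→Vance 66, S→Vance 108, T→Vance 54, U→Tring 42, V→Tring 46. Service 401; fixed 165; total 566.
{Ashby, Tring, Vance}: service 335 + fixed 241 = 576
{Ashby, Tring, Wirral, Vance, Milton}: P→Tring 28, Q→Tring 57, R→Ashby 24, S→Milton 72, T→Wirral 48, U→Tring 42, V→Tring 46. Service 317; fixed 494; total 811.
No other subset beats 530.

Open Ashby and Tring; minimum total cost 530.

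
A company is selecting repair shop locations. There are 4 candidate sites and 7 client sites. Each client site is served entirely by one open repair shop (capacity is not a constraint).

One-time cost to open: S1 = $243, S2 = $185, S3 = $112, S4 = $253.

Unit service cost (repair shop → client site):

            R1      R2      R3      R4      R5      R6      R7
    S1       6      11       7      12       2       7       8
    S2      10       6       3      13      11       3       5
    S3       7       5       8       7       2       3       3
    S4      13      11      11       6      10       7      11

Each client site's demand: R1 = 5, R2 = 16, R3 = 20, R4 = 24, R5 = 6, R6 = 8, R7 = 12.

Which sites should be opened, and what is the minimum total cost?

For any fixed open set, each client site goes to its cheapest open site; total = fixed + service.
{S3}: R1→S3 7·5=35, R2→S3 5·16=80, R3→S3 8·20=160, R4→S3 7·24=168, R5→S3 2·6=12, R6→S3 3·8=24, R7→S3 3·12=36. Service 515; fixed 112; total 627.
{S2, S3}: service 415 + fixed 297 = 712
{S1, S3}: service 490 + fixed 355 = 845
{S1, S2, S3, S4}: service 386 + fixed 793 = 1179
No other subset beats 627.

Open S3 only; minimum total cost 627.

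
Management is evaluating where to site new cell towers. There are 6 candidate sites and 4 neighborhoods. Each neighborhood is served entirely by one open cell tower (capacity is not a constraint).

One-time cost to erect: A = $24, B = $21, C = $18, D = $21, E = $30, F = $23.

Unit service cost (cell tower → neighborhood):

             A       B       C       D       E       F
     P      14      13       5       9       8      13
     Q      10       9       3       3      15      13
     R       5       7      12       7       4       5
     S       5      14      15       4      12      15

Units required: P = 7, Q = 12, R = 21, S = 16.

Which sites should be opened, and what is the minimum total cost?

Open C, D and E; minimum total cost 288.

For any fixed open set, each neighborhood goes to its cheapest open site; total = fixed + service.
{C, D, E}: P→C 5·7=35, Q→C 3·12=36, R→E 4·21=84, S→D 4·16=64. Service 219; fixed 69; total 288.
{D, E}: P→E 8·7=56, Q→D 3·12=36, R→E 4·21=84, S→D 4·16=64. Service 240; fixed 51; total 291.
{A, C}: service 256 + fixed 42 = 298
{A, B, C, D, E, F}: P→C 5·7=35, Q→C 3·12=36, R→E 4·21=84, S→D 4·16=64. Service 219; fixed 137; total 356.
No other subset beats 288.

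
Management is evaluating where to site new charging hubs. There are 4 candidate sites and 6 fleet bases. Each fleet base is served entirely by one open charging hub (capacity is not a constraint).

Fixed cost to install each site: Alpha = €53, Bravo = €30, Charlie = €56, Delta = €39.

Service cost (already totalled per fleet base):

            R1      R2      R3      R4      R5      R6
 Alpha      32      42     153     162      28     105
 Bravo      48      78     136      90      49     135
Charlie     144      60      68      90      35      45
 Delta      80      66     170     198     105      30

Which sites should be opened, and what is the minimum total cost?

For any fixed open set, each fleet base goes to its cheapest open site; total = fixed + service.
{Alpha, Charlie}: R1→Alpha 32, R2→Alpha 42, R3→Charlie 68, R4→Charlie 90, R5→Alpha 28, R6→Charlie 45. Service 305; fixed 109; total 414.
{Bravo, Charlie}: service 346 + fixed 86 = 432
{Alpha, Charlie, Delta}: service 290 + fixed 148 = 438
{Alpha, Bravo, Charlie, Delta}: service 290 + fixed 178 = 468
No other subset beats 414.

Open Alpha and Charlie; minimum total cost 414.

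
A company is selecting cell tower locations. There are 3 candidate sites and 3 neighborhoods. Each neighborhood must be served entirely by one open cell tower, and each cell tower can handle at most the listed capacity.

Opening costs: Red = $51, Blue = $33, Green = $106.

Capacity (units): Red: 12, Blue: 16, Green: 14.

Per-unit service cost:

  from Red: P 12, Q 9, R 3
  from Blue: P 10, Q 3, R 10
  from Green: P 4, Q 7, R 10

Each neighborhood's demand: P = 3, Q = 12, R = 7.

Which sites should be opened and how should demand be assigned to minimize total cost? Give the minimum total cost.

Minimum total cost: 171

Open {Red, Blue}: P→Blue 10·3=30, Q→Blue 3·12=36, R→Red 3·7=21.
Loads: Red carries 7/12, Blue carries 15/16. Service 87; fixed 84; total 171.
Next best feasible plan costs 177.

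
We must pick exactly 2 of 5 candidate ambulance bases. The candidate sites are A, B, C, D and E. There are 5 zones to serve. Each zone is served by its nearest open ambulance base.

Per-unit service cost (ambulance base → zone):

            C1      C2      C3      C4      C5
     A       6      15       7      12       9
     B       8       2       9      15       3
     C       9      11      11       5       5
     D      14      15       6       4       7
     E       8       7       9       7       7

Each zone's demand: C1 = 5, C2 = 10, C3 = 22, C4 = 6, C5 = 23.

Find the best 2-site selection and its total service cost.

Choose B and D; total service cost 285.

With exactly 2 open, each zone uses its cheapest among the chosen.
{B, D}: C1→B 8·5=40, C2→B 2·10=20, C3→D 6·22=132, C4→D 4·6=24, C5→B 3·23=69. Service cost 285.
{A, B}: service cost 345
{B, C}: service cost 357
Among all 10 size-2 choices, {B, D} is lowest.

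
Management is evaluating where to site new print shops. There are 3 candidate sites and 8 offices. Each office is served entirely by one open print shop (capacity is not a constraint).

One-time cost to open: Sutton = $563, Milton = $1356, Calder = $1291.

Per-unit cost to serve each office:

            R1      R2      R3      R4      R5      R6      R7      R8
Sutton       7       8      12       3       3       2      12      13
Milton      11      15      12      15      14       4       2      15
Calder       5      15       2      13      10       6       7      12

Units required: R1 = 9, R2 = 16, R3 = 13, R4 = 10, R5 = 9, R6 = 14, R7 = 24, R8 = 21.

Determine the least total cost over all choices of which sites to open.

Minimum total cost: 1556

For any fixed open set, each office goes to its cheapest open site; total = fixed + service.
{Sutton}: R1→Sutton 7·9=63, R2→Sutton 8·16=128, R3→Sutton 12·13=156, R4→Sutton 3·10=30, R5→Sutton 3·9=27, R6→Sutton 2·14=28, R7→Sutton 12·24=288, R8→Sutton 13·21=273. Service 993; fixed 563; total 1556.
{Calder}: service 1035 + fixed 1291 = 2326
{Milton}: service 1190 + fixed 1356 = 2546
{Sutton, Milton, Calder}: service 584 + fixed 3210 = 3794
No other subset beats 1556.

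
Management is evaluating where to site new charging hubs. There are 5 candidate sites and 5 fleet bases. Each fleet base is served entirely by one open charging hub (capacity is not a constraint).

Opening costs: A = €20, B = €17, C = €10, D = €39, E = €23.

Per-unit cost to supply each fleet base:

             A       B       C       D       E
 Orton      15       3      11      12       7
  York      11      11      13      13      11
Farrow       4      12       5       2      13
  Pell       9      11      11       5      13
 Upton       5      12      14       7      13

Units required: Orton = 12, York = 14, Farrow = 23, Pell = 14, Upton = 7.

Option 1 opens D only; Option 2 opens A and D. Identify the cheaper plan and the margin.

Option 2 is cheaper by 22.

Option 1: {D}: Orton→D 12·12=144, York→D 13·14=182, Farrow→D 2·23=46, Pell→D 5·14=70, Upton→D 7·7=49. Service 491; fixed 39; total 530.
Option 2: {A, D}: Orton→D 12·12=144, York→A 11·14=154, Farrow→D 2·23=46, Pell→D 5·14=70, Upton→A 5·7=35. Service 449; fixed 59; total 508.
Difference: |530 − 508| = 22.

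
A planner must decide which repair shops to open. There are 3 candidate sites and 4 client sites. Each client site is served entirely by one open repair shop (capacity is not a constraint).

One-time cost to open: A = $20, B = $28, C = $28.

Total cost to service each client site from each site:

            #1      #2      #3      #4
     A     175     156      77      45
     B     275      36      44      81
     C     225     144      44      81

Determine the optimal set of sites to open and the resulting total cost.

Open A and B; minimum total cost 348.

For any fixed open set, each client site goes to its cheapest open site; total = fixed + service.
{A, B}: #1→A 175, #2→B 36, #3→B 44, #4→A 45. Service 300; fixed 48; total 348.
{A, B, C}: #1→A 175, #2→B 36, #3→B 44, #4→A 45. Service 300; fixed 76; total 376.
{B, C}: #1→C 225, #2→B 36, #3→B 44, #4→B 81. Service 386; fixed 56; total 442.
{A}: service 453 + fixed 20 = 473
No other subset beats 348.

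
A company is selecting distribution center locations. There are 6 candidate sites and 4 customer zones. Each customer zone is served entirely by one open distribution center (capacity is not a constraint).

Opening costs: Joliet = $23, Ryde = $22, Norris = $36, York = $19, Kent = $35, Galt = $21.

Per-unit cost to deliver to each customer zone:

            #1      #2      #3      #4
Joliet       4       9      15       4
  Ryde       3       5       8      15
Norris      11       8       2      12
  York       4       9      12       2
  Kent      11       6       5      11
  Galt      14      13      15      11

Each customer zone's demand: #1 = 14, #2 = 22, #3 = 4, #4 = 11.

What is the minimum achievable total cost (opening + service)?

For any fixed open set, each customer zone goes to its cheapest open site; total = fixed + service.
{Ryde, York}: #1→Ryde 3·14=42, #2→Ryde 5·22=110, #3→Ryde 8·4=32, #4→York 2·11=22. Service 206; fixed 41; total 247.
{Ryde, Norris, York}: service 182 + fixed 77 = 259
{Ryde, York, Galt}: #1→Ryde 3·14=42, #2→Ryde 5·22=110, #3→Ryde 8·4=32, #4→York 2·11=22. Service 206; fixed 62; total 268.
{Joliet, Ryde, Norris, York, Kent, Galt}: #1→Ryde 3·14=42, #2→Ryde 5·22=110, #3→Norris 2·4=8, #4→York 2·11=22. Service 182; fixed 156; total 338.
No other subset beats 247.

Minimum total cost: 247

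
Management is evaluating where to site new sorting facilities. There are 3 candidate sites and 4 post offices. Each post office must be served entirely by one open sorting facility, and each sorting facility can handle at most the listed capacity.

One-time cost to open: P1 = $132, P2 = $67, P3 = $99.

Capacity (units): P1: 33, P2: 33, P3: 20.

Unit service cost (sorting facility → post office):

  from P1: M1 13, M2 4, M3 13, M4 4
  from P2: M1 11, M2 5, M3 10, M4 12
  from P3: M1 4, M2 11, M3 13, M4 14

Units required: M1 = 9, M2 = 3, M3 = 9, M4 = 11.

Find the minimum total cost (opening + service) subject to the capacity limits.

Open {P2}: M1→P2 11·9=99, M2→P2 5·3=15, M3→P2 10·9=90, M4→P2 12·11=132.
Loads: P2 carries 32/33. Service 336; fixed 67; total 403.
Next best feasible plan costs 422.

Minimum total cost: 403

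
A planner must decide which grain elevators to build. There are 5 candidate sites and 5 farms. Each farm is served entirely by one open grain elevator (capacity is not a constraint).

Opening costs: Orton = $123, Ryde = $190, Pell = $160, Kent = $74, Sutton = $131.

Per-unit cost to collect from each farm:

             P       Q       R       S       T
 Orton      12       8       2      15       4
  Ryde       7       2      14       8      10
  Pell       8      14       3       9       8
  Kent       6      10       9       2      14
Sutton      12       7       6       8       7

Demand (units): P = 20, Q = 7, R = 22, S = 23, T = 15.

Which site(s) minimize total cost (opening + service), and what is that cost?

For any fixed open set, each farm goes to its cheapest open site; total = fixed + service.
{Orton, Kent}: P→Kent 6·20=120, Q→Orton 8·7=56, R→Orton 2·22=44, S→Kent 2·23=46, T→Orton 4·15=60. Service 326; fixed 197; total 523.
{Orton, Kent, Sutton}: service 319 + fixed 328 = 647
{Pell, Kent}: P→Kent 6·20=120, Q→Kent 10·7=70, R→Pell 3·22=66, S→Kent 2·23=46, T→Pell 8·15=120. Service 422; fixed 234; total 656.
{Orton, Ryde, Pell, Kent, Sutton}: service 284 + fixed 678 = 962
No other subset beats 523.

Open Orton and Kent; minimum total cost 523.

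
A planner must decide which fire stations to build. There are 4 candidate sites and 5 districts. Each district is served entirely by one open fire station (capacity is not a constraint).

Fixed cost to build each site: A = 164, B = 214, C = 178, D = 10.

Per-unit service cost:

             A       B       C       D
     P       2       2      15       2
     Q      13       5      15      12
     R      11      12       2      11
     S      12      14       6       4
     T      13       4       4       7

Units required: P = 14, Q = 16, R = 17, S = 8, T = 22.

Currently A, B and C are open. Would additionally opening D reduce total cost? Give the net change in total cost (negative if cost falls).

Current service cost with {A, B, C}: 278.
Adding D: each district re-picks its cheapest; new service cost 262, saving 16.
Extra fixed cost: 10. Net change = 10 − 16 = -6.
(Totals: 834 → 828.)

Yes — net change −6 (cost falls by 6).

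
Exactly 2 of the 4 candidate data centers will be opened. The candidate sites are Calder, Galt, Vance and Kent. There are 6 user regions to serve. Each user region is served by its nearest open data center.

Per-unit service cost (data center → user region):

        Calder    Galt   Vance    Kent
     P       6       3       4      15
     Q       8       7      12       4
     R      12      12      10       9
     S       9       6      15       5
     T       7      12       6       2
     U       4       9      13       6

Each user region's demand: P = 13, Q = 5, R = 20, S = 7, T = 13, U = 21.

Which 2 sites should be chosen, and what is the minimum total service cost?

With exactly 2 open, each user region uses its cheapest among the chosen.
{Calder, Kent}: P→Calder 6·13=78, Q→Kent 4·5=20, R→Kent 9·20=180, S→Kent 5·7=35, T→Kent 2·13=26, U→Calder 4·21=84. Service cost 423.
{Galt, Kent}: service cost 426
{Vance, Kent}: service cost 439
Among all 6 size-2 choices, {Calder, Kent} is lowest.

Choose Calder and Kent; total service cost 423.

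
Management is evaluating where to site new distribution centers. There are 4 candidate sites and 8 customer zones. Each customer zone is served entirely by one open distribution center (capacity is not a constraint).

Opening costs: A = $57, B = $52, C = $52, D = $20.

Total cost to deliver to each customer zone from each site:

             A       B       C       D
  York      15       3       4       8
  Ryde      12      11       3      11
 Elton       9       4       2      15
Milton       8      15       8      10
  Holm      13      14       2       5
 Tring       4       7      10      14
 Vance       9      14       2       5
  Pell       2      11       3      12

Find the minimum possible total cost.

Minimum total cost: 86

For any fixed open set, each customer zone goes to its cheapest open site; total = fixed + service.
{C}: York→C 4, Ryde→C 3, Elton→C 2, Milton→C 8, Holm→C 2, Tring→C 10, Vance→C 2, Pell→C 3. Service 34; fixed 52; total 86.
{D}: York→D 8, Ryde→D 11, Elton→D 15, Milton→D 10, Holm→D 5, Tring→D 14, Vance→D 5, Pell→D 12. Service 80; fixed 20; total 100.
{C, D}: York→C 4, Ryde→C 3, Elton→C 2, Milton→C 8, Holm→C 2, Tring→C 10, Vance→C 2, Pell→C 3. Service 34; fixed 72; total 106.
{A, B, C, D}: York→B 3, Ryde→C 3, Elton→C 2, Milton→A 8, Holm→C 2, Tring→A 4, Vance→C 2, Pell→A 2. Service 26; fixed 181; total 207.
No other subset beats 86.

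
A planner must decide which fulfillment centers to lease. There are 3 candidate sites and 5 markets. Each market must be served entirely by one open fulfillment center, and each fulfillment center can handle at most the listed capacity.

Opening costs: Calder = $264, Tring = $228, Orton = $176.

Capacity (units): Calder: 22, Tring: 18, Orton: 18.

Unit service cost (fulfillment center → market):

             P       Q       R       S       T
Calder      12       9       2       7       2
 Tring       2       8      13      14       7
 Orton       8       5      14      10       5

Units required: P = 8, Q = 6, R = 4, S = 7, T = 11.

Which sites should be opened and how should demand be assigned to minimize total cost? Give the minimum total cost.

Open {Calder, Orton}: P→Orton 8·8=64, Q→Orton 5·6=30, R→Calder 2·4=8, S→Calder 7·7=49, T→Calder 2·11=22.
Loads: Calder carries 22/22, Orton carries 14/18. Service 173; fixed 440; total 613.
Next best feasible plan costs 635.

Minimum total cost: 613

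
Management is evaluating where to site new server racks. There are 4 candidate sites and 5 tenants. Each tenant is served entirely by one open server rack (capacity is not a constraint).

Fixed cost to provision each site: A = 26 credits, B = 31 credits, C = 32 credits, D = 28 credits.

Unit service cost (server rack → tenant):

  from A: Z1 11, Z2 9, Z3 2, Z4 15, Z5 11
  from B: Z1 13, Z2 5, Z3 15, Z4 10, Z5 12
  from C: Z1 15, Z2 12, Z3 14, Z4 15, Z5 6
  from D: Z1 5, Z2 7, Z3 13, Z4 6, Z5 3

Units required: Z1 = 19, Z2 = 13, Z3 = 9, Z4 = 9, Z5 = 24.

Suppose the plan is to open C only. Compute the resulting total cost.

Each tenant is assigned to its cheapest site among the open ones.
{C}: Z1→C 15·19=285, Z2→C 12·13=156, Z3→C 14·9=126, Z4→C 15·9=135, Z5→C 6·24=144. Service 846; fixed 32; total 878.

Total cost: 878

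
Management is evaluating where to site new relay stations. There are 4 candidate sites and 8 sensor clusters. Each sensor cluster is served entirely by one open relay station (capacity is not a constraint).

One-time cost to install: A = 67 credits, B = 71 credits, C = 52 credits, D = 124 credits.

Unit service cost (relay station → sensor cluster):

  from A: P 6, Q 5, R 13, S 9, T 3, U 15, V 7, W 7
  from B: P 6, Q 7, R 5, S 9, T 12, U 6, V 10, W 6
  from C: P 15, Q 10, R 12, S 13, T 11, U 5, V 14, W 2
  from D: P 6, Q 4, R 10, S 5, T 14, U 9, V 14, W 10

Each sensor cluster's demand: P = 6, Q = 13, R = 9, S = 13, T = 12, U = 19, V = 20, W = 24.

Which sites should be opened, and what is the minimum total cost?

Open A and C; minimum total cost 764.

For any fixed open set, each sensor cluster goes to its cheapest open site; total = fixed + service.
{A, C}: P→A 6·6=36, Q→A 5·13=65, R→C 12·9=108, S→A 9·13=117, T→A 3·12=36, U→C 5·19=95, V→A 7·20=140, W→C 2·24=48. Service 645; fixed 119; total 764.
{A, B, C}: P→A 6·6=36, Q→A 5·13=65, R→B 5·9=45, S→A 9·13=117, T→A 3·12=36, U→C 5·19=95, V→A 7·20=140, W→C 2·24=48. Service 582; fixed 190; total 772.
{A, C, D}: service 562 + fixed 243 = 805
{A, B, C, D}: service 517 + fixed 314 = 831
No other subset beats 764.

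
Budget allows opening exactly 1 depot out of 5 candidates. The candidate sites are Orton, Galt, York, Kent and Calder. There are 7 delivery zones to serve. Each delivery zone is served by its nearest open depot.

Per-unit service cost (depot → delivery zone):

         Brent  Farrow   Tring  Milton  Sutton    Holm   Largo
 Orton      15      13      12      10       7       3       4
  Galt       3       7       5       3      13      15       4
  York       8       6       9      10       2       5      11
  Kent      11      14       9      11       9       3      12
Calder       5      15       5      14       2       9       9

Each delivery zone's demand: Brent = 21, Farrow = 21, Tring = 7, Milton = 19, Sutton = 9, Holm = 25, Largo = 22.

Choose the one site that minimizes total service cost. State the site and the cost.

Choose Galt only; total service cost 882.

With exactly 1 open, each delivery zone uses its cheapest among the chosen.
{Galt}: Brent→Galt 3·21=63, Farrow→Galt 7·21=147, Tring→Galt 5·7=35, Milton→Galt 3·19=57, Sutton→Galt 13·9=117, Holm→Galt 15·25=375, Largo→Galt 4·22=88. Service cost 882.
{York}: service cost 932
{Orton}: service cost 1088
Among all 5 size-1 choices, {Galt} is lowest.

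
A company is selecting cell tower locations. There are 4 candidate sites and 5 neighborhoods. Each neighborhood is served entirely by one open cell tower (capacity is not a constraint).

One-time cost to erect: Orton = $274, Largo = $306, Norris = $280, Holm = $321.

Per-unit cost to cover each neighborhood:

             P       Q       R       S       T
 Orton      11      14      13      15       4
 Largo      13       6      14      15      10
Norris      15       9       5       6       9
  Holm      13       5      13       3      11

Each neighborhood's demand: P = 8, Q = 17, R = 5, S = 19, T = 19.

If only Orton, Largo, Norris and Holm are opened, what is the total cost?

Each neighborhood is assigned to its cheapest site among the open ones.
{Orton, Largo, Norris, Holm}: P→Orton 11·8=88, Q→Holm 5·17=85, R→Norris 5·5=25, S→Holm 3·19=57, T→Orton 4·19=76. Service 331; fixed 1181; total 1512.

Total cost: 1512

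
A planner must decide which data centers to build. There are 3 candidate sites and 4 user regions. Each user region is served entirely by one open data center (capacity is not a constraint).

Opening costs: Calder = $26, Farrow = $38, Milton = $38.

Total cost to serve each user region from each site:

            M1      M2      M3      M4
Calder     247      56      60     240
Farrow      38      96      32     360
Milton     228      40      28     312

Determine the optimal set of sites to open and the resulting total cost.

Open Calder and Farrow; minimum total cost 430.

For any fixed open set, each user region goes to its cheapest open site; total = fixed + service.
{Calder, Farrow}: M1→Farrow 38, M2→Calder 56, M3→Farrow 32, M4→Calder 240. Service 366; fixed 64; total 430.
{Calder, Farrow, Milton}: M1→Farrow 38, M2→Milton 40, M3→Milton 28, M4→Calder 240. Service 346; fixed 102; total 448.
{Farrow, Milton}: M1→Farrow 38, M2→Milton 40, M3→Milton 28, M4→Milton 312. Service 418; fixed 76; total 494.
{Calder}: service 603 + fixed 26 = 629
No other subset beats 430.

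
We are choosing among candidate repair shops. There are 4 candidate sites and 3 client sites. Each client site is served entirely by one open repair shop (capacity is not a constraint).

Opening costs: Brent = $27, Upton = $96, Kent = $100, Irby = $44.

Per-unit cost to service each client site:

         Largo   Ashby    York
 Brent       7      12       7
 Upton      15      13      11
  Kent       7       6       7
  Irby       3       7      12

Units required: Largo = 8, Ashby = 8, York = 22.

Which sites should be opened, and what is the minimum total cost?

Open Brent and Irby; minimum total cost 305.

For any fixed open set, each client site goes to its cheapest open site; total = fixed + service.
{Brent, Irby}: Largo→Irby 3·8=24, Ashby→Irby 7·8=56, York→Brent 7·22=154. Service 234; fixed 71; total 305.
{Brent}: Largo→Brent 7·8=56, Ashby→Brent 12·8=96, York→Brent 7·22=154. Service 306; fixed 27; total 333.
{Kent}: Largo→Kent 7·8=56, Ashby→Kent 6·8=48, York→Kent 7·22=154. Service 258; fixed 100; total 358.
{Brent, Upton, Kent, Irby}: service 226 + fixed 267 = 493
(All 15 nonempty subsets were checked; Brent and Irby is lowest.)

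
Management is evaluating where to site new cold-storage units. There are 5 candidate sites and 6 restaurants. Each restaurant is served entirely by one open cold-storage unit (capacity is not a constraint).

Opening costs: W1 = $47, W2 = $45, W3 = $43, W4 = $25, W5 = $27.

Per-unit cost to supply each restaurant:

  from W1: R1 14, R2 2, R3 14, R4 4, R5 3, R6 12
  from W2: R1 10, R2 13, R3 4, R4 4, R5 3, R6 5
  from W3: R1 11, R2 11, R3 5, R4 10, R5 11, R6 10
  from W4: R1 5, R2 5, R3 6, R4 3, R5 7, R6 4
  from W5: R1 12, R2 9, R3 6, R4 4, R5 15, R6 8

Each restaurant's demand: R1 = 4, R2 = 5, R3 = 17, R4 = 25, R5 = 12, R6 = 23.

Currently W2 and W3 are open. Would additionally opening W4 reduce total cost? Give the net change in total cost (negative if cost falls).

Current service cost with {W2, W3}: 414.
Adding W4: each restaurant re-picks its cheapest; new service cost 316, saving 98.
Extra fixed cost: 25. Net change = 25 − 98 = -73.
(Totals: 502 → 429.)

Yes — net change −73 (cost falls by 73).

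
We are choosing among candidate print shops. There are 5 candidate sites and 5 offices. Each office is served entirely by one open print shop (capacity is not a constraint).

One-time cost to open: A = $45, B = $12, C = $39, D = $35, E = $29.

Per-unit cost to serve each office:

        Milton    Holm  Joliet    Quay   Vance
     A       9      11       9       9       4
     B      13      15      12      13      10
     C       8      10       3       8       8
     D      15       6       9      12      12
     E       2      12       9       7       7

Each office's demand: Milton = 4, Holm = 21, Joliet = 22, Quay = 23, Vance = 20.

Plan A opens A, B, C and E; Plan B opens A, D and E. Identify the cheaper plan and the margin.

Plan A is cheaper by 32.

Plan A: {A, B, C, E}: Milton→E 2·4=8, Holm→C 10·21=210, Joliet→C 3·22=66, Quay→E 7·23=161, Vance→A 4·20=80. Service 525; fixed 125; total 650.
Plan B: {A, D, E}: Milton→E 2·4=8, Holm→D 6·21=126, Joliet→A 9·22=198, Quay→E 7·23=161, Vance→A 4·20=80. Service 573; fixed 109; total 682.
Difference: |650 − 682| = 32.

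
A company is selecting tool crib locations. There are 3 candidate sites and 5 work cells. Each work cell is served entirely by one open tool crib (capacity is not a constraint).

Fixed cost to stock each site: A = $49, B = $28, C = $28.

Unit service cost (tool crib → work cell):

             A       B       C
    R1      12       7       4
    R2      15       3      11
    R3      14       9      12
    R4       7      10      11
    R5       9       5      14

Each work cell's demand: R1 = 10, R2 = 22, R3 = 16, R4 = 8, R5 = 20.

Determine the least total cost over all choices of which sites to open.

For any fixed open set, each work cell goes to its cheapest open site; total = fixed + service.
{B, C}: R1→C 4·10=40, R2→B 3·22=66, R3→B 9·16=144, R4→B 10·8=80, R5→B 5·20=100. Service 430; fixed 56; total 486.
{B}: service 460 + fixed 28 = 488
{A, B, C}: service 406 + fixed 105 = 511
(All 7 nonempty subsets were checked; B and C is lowest.)

Minimum total cost: 486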